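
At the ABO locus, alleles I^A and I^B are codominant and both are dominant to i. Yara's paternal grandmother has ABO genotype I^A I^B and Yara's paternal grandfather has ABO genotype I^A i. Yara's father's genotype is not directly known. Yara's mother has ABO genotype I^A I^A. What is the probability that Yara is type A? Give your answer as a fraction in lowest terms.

Yara's father's ABO genotype from I^A I^B × I^A i: 1/4 I^A I^A, 1/4 I^A I^B, 1/4 I^A i, 1/4 I^B i.
Crossing each possibility with the mother I^A I^A and summing P(type A): 1/4·1 + 1/4·1/2 + 1/4·1 + 1/4·1/2 = 3/4.

3/4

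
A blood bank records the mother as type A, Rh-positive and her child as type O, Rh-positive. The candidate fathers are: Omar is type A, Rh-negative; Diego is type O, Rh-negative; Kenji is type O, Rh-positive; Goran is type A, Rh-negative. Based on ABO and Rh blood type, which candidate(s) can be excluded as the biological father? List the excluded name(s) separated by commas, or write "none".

none

A candidate is excluded only if no genotype consistent with his phenotype could produce a type O, Rh-positive child with a type A, Rh-positive mother.
Every candidate has at least one consistent genotype combination, so none can be excluded.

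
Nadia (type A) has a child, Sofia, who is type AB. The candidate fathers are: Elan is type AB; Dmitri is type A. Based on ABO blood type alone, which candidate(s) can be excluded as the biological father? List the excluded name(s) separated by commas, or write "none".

Dmitri

A candidate is excluded only if no genotype consistent with his phenotype could produce a type AB child with a type A mother.
Dmitri (type A): no genotype consistent with that phenotype can produce a type-AB child with a type-A mother.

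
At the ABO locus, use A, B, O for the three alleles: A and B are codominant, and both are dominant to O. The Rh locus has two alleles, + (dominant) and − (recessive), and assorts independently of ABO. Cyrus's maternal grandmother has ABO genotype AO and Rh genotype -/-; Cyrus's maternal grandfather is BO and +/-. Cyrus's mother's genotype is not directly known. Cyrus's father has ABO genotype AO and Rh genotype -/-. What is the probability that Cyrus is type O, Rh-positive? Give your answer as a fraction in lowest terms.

Cyrus's mother's ABO genotype from AO × BO: 1/4 AB, 1/4 AO, 1/4 BO, 1/4 OO.
Crossing each possibility with the father AO and summing P(type O): 1/4·0 + 1/4·1/4 + 1/4·1/4 + 1/4·1/2 = 1/4.
Similarly for Rh via the mother's Rh distribution: P(Rh+) = 1/4.
Independent loci: 1/4 × 1/4 = 1/16.

1/16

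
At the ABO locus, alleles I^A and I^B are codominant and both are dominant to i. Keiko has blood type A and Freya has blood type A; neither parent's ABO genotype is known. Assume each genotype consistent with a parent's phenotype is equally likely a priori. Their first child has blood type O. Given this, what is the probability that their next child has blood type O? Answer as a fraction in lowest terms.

Possible genotypes: Keiko ∈ {I^A I^A, I^A i}; Freya ∈ {I^A I^A, I^A i}.
Weight each parental genotype pair by prior × P(type-O child):
  I^A i × I^A i: posterior weight 1; P(next child type O) = 1/4.
Weighted sum = 1/4.

1/4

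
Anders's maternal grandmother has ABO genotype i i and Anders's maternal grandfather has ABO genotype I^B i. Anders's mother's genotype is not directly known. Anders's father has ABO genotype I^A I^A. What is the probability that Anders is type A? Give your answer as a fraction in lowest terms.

3/4

Anders's mother's ABO genotype from i i × I^B i: 1/2 I^B i, 1/2 i i.
Crossing each possibility with the father I^A I^A and summing P(type A): 1/2·1/2 + 1/2·1 = 3/4.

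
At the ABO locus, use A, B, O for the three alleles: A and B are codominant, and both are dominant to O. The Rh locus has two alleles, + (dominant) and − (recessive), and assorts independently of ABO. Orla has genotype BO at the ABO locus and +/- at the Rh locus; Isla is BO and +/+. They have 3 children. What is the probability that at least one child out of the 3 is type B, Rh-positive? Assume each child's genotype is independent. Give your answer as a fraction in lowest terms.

ABO cross BO × BO → 1/4 O, 3/4 B.
Rh cross +/- × +/+ → 1 Rh+; so P(type B, Rh-positive) = 3/4 × 1 = 3/4 per child.
P(none) = (1/4)^3 = 1/64; P(at least one) = 1 − 1/64 = 63/64.

63/64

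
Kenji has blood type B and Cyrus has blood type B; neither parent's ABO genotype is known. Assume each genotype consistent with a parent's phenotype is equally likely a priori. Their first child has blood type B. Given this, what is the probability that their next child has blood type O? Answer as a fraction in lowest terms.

1/20

Possible genotypes: Kenji ∈ {BB, BO}; Cyrus ∈ {BB, BO}.
Weight each parental genotype pair by prior × P(type-B child):
  BB × BB: posterior weight 4/15; P(next child type O) = 0.
  BB × BO: posterior weight 4/15; P(next child type O) = 0.
  BO × BB: posterior weight 4/15; P(next child type O) = 0.
  BO × BO: posterior weight 1/5; P(next child type O) = 1/4.
Weighted sum = 1/20.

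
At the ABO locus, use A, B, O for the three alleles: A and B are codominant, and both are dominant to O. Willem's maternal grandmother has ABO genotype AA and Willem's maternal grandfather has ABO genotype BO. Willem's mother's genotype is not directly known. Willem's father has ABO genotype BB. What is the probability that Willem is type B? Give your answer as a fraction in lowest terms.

1/2

Willem's mother's ABO genotype from AA × BO: 1/2 AB, 1/2 AO.
Crossing each possibility with the father BB and summing P(type B): 1/2·1/2 + 1/2·1/2 = 1/2.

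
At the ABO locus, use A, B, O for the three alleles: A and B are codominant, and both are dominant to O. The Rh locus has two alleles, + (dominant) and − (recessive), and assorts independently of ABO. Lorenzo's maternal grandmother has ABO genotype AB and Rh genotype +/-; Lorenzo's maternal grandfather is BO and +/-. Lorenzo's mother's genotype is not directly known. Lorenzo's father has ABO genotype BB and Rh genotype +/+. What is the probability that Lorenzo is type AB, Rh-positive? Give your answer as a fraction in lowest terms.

Lorenzo's mother's ABO genotype from AB × BO: 1/4 AB, 1/4 AO, 1/4 BB, 1/4 BO.
Crossing each possibility with the father BB and summing P(type AB): 1/4·1/2 + 1/4·1/2 + 1/4·0 + 1/4·0 = 1/4.
Similarly for Rh via the mother's Rh distribution: P(Rh+) = 1.
Independent loci: 1/4 × 1 = 1/4.

1/4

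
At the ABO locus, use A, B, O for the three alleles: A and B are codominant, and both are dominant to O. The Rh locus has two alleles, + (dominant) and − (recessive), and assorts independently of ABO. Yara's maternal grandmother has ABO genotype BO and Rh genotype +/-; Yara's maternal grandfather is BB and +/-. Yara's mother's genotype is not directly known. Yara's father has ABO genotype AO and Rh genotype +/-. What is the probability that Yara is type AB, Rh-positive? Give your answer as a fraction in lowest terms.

Yara's mother's ABO genotype from BO × BB: 1/2 BB, 1/2 BO.
Crossing each possibility with the father AO and summing P(type AB): 1/2·1/2 + 1/2·1/4 = 3/8.
Similarly for Rh via the mother's Rh distribution: P(Rh+) = 3/4.
Independent loci: 3/8 × 3/4 = 9/32.

9/32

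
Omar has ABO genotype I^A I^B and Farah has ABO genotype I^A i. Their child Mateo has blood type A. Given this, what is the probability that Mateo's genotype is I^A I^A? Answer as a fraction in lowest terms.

1/2

Cross I^A I^B × I^A i → 1/4 I^A I^A, 1/4 I^A I^B, 1/4 I^A i, 1/4 I^B i.
Type-A genotypes among offspring: I^A I^A (1/4), I^A i (1/4); total 1/2.
P(I^A I^A | type A) = (1/4) / (1/2) = 1/2.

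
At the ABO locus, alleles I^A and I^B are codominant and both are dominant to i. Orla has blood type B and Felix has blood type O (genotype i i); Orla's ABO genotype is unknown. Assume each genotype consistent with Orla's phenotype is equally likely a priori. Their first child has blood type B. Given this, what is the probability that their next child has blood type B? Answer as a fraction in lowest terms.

Possible genotypes: Orla ∈ {I^B I^B, I^B i}; Felix ∈ {i i}.
Weight each parental genotype pair by prior × P(type-B child):
  I^B I^B × i i: posterior weight 2/3; P(next child type B) = 1.
  I^B i × i i: posterior weight 1/3; P(next child type B) = 1/2.
Weighted sum = 5/6.

5/6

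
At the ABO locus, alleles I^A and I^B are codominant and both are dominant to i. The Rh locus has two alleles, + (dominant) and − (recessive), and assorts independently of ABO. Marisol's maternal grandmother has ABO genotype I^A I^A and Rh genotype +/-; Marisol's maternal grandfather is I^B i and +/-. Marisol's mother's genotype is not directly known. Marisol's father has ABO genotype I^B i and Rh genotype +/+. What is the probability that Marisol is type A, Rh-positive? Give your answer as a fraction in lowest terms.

Marisol's mother's ABO genotype from I^A I^A × I^B i: 1/2 I^A I^B, 1/2 I^A i.
Crossing each possibility with the father I^B i and summing P(type A): 1/2·1/4 + 1/2·1/4 = 1/4.
Similarly for Rh via the mother's Rh distribution: P(Rh+) = 1.
Independent loci: 1/4 × 1 = 1/4.

1/4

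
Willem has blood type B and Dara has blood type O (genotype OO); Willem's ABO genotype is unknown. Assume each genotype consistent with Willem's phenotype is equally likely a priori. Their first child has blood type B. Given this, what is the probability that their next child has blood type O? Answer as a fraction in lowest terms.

1/6

Possible genotypes: Willem ∈ {BB, BO}; Dara ∈ {OO}.
Weight each parental genotype pair by prior × P(type-B child):
  BB × OO: posterior weight 2/3; P(next child type O) = 0.
  BO × OO: posterior weight 1/3; P(next child type O) = 1/2.
Weighted sum = 1/6.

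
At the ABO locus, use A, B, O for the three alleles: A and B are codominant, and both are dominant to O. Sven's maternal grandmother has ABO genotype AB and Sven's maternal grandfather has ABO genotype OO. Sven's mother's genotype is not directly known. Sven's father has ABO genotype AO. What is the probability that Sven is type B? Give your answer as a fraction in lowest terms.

1/8

Sven's mother's ABO genotype from AB × OO: 1/2 AO, 1/2 BO.
Crossing each possibility with the father AO and summing P(type B): 1/2·0 + 1/2·1/4 = 1/8.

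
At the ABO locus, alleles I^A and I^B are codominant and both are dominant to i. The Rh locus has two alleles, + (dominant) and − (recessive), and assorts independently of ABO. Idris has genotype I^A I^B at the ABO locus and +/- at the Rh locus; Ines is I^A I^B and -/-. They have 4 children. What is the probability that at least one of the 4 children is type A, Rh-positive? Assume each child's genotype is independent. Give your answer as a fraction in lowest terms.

ABO cross I^A I^B × I^A I^B → 1/4 A, 1/4 B, 1/2 AB.
Rh cross +/- × -/- → 1/2 Rh+, 1/2 Rh-; so P(type A, Rh-positive) = 1/4 × 1/2 = 1/8 per child.
P(none) = (7/8)^4 = 2401/4096; P(at least one) = 1 − 2401/4096 = 1695/4096.

1695/4096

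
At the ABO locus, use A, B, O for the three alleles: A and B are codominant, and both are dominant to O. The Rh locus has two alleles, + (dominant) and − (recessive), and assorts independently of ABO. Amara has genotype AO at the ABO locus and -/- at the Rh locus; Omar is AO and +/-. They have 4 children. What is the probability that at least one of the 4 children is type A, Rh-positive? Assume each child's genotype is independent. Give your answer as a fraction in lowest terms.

3471/4096

ABO cross AO × AO → 1/4 O, 3/4 A.
Rh cross -/- × +/- → 1/2 Rh+, 1/2 Rh-; so P(type A, Rh-positive) = 3/4 × 1/2 = 3/8 per child.
P(none) = (5/8)^4 = 625/4096; P(at least one) = 1 − 625/4096 = 3471/4096.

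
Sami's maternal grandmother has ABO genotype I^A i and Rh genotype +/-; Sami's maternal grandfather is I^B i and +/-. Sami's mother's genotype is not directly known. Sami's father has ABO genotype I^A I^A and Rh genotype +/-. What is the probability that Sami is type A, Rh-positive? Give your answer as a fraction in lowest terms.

9/16

Sami's mother's ABO genotype from I^A i × I^B i: 1/4 I^A I^B, 1/4 I^A i, 1/4 I^B i, 1/4 i i.
Crossing each possibility with the father I^A I^A and summing P(type A): 1/4·1/2 + 1/4·1 + 1/4·1/2 + 1/4·1 = 3/4.
Similarly for Rh via the mother's Rh distribution: P(Rh+) = 3/4.
Independent loci: 3/4 × 3/4 = 9/16.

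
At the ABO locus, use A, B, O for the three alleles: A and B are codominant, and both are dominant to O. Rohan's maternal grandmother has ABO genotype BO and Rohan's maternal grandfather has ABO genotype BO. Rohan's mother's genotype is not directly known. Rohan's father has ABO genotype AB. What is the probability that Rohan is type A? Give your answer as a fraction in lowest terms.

1/4

Rohan's mother's ABO genotype from BO × BO: 1/4 BB, 1/2 BO, 1/4 OO.
Crossing each possibility with the father AB and summing P(type A): 1/4·0 + 1/2·1/4 + 1/4·1/2 = 1/4.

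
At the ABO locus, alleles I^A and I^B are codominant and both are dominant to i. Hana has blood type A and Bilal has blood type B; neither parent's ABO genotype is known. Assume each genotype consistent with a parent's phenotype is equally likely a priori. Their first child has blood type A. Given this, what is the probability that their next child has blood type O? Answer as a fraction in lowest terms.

Possible genotypes: Hana ∈ {I^A I^A, I^A i}; Bilal ∈ {I^B I^B, I^B i}.
Weight each parental genotype pair by prior × P(type-A child):
  I^A I^A × I^B i: posterior weight 2/3; P(next child type O) = 0.
  I^A i × I^B i: posterior weight 1/3; P(next child type O) = 1/4.
Weighted sum = 1/12.

1/12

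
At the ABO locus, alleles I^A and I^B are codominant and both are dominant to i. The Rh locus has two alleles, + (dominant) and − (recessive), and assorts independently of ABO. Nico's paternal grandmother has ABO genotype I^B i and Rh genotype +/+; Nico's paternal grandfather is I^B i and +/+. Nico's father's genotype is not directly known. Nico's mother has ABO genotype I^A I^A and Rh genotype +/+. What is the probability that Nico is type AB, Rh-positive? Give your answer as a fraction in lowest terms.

Nico's father's ABO genotype from I^B i × I^B i: 1/4 I^B I^B, 1/2 I^B i, 1/4 i i.
Crossing each possibility with the mother I^A I^A and summing P(type AB): 1/4·1 + 1/2·1/2 + 1/4·0 = 1/2.
Similarly for Rh via the father's Rh distribution: P(Rh+) = 1.
Independent loci: 1/2 × 1 = 1/2.

1/2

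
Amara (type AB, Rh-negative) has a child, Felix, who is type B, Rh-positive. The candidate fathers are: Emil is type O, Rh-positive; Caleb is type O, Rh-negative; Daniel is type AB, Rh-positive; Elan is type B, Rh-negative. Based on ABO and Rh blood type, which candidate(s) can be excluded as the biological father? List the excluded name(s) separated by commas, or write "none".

Caleb, Elan

A candidate is excluded only if no genotype consistent with his phenotype could produce a type B, Rh-positive child with a type AB, Rh-negative mother.
Caleb (type O, Rh-): no genotype consistent with that phenotype can produce a type-B Rh+ child with a type-AB mother.
Elan (type B, Rh-): no genotype consistent with that phenotype can produce a type-B Rh+ child with a type-AB mother.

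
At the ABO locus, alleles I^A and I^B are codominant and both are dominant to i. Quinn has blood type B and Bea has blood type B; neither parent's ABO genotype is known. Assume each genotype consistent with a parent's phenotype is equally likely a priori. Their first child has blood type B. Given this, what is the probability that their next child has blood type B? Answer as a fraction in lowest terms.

19/20

Possible genotypes: Quinn ∈ {I^B I^B, I^B i}; Bea ∈ {I^B I^B, I^B i}.
Weight each parental genotype pair by prior × P(type-B child):
  I^B I^B × I^B I^B: posterior weight 4/15; P(next child type B) = 1.
  I^B I^B × I^B i: posterior weight 4/15; P(next child type B) = 1.
  I^B i × I^B I^B: posterior weight 4/15; P(next child type B) = 1.
  I^B i × I^B i: posterior weight 1/5; P(next child type B) = 3/4.
Weighted sum = 19/20.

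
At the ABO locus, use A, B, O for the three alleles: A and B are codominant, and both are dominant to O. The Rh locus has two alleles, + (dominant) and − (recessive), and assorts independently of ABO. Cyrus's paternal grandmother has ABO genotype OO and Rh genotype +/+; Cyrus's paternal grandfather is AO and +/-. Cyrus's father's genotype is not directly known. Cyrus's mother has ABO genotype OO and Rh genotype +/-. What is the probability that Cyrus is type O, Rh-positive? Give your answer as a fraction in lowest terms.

Cyrus's father's ABO genotype from OO × AO: 1/2 AO, 1/2 OO.
Crossing each possibility with the mother OO and summing P(type O): 1/2·1/2 + 1/2·1 = 3/4.
Similarly for Rh via the father's Rh distribution: P(Rh+) = 7/8.
Independent loci: 3/4 × 7/8 = 21/32.

21/32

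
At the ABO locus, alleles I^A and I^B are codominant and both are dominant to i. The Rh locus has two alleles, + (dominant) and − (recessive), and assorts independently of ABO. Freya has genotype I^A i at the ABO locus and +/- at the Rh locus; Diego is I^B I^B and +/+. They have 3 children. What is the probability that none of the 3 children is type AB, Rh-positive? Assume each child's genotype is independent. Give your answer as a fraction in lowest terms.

1/8

ABO cross I^A i × I^B I^B → 1/2 B, 1/2 AB.
Rh cross +/- × +/+ → 1 Rh+; so P(type AB, Rh-positive) = 1/2 × 1 = 1/2 per child.
P(not type AB, Rh-positive) = 1/2 for one child; (1/2)^3 = 1/8.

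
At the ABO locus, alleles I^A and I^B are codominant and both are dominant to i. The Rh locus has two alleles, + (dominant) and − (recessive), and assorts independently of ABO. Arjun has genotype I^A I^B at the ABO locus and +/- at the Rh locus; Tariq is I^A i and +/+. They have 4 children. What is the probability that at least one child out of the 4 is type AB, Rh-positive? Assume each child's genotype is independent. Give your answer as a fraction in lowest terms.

175/256

ABO cross I^A I^B × I^A i → 1/2 A, 1/4 B, 1/4 AB.
Rh cross +/- × +/+ → 1 Rh+; so P(type AB, Rh-positive) = 1/4 × 1 = 1/4 per child.
P(none) = (3/4)^4 = 81/256; P(at least one) = 1 − 81/256 = 175/256.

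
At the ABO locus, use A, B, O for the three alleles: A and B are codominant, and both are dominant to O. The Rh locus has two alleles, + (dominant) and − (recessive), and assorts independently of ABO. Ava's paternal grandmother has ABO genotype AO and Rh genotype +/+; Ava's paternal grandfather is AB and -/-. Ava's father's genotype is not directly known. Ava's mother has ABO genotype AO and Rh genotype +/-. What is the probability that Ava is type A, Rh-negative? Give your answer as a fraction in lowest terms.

Ava's father's ABO genotype from AO × AB: 1/4 AA, 1/4 AB, 1/4 AO, 1/4 BO.
Crossing each possibility with the mother AO and summing P(type A): 1/4·1 + 1/4·1/2 + 1/4·3/4 + 1/4·1/4 = 5/8.
Similarly for Rh via the father's Rh distribution: P(Rh-) = 1/4.
Independent loci: 5/8 × 1/4 = 5/32.

5/32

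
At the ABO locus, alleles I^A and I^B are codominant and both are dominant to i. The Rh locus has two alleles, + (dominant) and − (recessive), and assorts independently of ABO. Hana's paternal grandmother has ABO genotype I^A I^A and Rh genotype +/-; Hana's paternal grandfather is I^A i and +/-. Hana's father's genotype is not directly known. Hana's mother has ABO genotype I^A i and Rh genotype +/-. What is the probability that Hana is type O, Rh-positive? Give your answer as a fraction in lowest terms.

Hana's father's ABO genotype from I^A I^A × I^A i: 1/2 I^A I^A, 1/2 I^A i.
Crossing each possibility with the mother I^A i and summing P(type O): 1/2·0 + 1/2·1/4 = 1/8.
Similarly for Rh via the father's Rh distribution: P(Rh+) = 3/4.
Independent loci: 1/8 × 3/4 = 3/32.

3/32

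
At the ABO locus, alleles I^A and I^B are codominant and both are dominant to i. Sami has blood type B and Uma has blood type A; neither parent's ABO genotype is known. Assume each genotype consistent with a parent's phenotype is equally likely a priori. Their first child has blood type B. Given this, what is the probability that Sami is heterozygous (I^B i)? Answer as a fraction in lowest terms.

Possible genotypes: Sami ∈ {I^B I^B, I^B i}; Uma ∈ {I^A I^A, I^A i}.
Weight each parental genotype pair by prior × P(type-B child):
  I^B I^B × I^A i: posterior weight 2/3.
  I^B i × I^A i: posterior weight 1/3.
Sum the posterior weight over pairs where Sami is I^B i: 1/3.

1/3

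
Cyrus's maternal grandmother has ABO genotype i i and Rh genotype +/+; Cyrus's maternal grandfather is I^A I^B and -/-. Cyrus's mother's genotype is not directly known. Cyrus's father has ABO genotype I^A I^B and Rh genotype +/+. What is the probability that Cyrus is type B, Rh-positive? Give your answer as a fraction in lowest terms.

3/8

Cyrus's mother's ABO genotype from i i × I^A I^B: 1/2 I^A i, 1/2 I^B i.
Crossing each possibility with the father I^A I^B and summing P(type B): 1/2·1/4 + 1/2·1/2 = 3/8.
Similarly for Rh via the mother's Rh distribution: P(Rh+) = 1.
Independent loci: 3/8 × 1 = 3/8.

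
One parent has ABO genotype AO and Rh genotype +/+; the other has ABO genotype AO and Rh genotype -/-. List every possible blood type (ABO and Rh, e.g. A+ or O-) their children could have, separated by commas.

Gametes from AO × AO give offspring ABO genotypes AA, AO, OO, i.e. phenotypes O, A.
Rh cross +/+ × -/- → phenotypes Rh+.
Combining independently: O+, A+.

O+, A+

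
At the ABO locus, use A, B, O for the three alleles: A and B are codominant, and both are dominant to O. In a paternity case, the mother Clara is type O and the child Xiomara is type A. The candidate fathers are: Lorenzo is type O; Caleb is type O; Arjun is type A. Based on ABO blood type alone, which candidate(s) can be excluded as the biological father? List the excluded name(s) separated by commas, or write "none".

Lorenzo, Caleb

A candidate is excluded only if no genotype consistent with his phenotype could produce a type A child with a type O mother.
Lorenzo (type O): no genotype consistent with that phenotype can produce a type-A child with a type-O mother.
Caleb (type O): no genotype consistent with that phenotype can produce a type-A child with a type-O mother.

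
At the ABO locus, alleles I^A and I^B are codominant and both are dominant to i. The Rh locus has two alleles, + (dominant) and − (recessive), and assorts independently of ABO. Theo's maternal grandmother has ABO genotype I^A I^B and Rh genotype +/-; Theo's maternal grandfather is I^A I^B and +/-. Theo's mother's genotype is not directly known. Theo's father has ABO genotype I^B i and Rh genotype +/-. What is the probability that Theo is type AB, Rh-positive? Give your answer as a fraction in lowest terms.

Theo's mother's ABO genotype from I^A I^B × I^A I^B: 1/4 I^A I^A, 1/2 I^A I^B, 1/4 I^B I^B.
Crossing each possibility with the father I^B i and summing P(type AB): 1/4·1/2 + 1/2·1/4 + 1/4·0 = 1/4.
Similarly for Rh via the mother's Rh distribution: P(Rh+) = 3/4.
Independent loci: 1/4 × 3/4 = 3/16.

3/16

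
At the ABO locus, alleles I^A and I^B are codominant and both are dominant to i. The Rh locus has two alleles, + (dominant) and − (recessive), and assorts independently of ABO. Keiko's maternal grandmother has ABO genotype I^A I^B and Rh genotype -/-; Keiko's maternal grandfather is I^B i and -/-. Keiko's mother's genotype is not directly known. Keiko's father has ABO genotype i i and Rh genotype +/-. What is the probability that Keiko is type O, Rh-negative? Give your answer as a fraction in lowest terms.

1/8

Keiko's mother's ABO genotype from I^A I^B × I^B i: 1/4 I^A I^B, 1/4 I^A i, 1/4 I^B I^B, 1/4 I^B i.
Crossing each possibility with the father i i and summing P(type O): 1/4·0 + 1/4·1/2 + 1/4·0 + 1/4·1/2 = 1/4.
Similarly for Rh via the mother's Rh distribution: P(Rh-) = 1/2.
Independent loci: 1/4 × 1/2 = 1/8.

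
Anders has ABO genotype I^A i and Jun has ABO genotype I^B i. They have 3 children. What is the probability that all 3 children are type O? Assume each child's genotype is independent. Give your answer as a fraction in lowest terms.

ABO cross I^A i × I^B i → 1/4 O, 1/4 A, 1/4 B, 1/4 AB.
So P(type O) = 1/4 per child.
All 3 independent: (1/4)^3 = 1/64.

1/64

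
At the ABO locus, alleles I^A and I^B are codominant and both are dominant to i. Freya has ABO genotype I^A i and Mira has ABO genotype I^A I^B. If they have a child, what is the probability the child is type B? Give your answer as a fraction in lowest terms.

1/4

ABO cross I^A i × I^A I^B → offspring phenotypes: 1/2 A, 1/4 B, 1/4 AB.
So P(type B) = 1/4.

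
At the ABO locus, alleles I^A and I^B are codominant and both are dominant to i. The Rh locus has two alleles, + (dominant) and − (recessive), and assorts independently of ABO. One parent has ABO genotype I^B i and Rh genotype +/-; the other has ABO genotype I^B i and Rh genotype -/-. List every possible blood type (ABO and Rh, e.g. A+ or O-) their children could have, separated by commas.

O+, O-, B+, B-

Gametes from I^B i × I^B i give offspring ABO genotypes I^B I^B, I^B i, i i, i.e. phenotypes O, B.
Rh cross +/- × -/- → phenotypes Rh+, Rh-.
Combining independently: O+, O-, B+, B-.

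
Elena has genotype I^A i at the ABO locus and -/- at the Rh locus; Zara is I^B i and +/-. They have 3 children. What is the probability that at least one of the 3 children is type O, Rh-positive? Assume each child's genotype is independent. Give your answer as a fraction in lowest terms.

ABO cross I^A i × I^B i → 1/4 O, 1/4 A, 1/4 B, 1/4 AB.
Rh cross -/- × +/- → 1/2 Rh+, 1/2 Rh-; so P(type O, Rh-positive) = 1/4 × 1/2 = 1/8 per child.
P(none) = (7/8)^3 = 343/512; P(at least one) = 1 − 343/512 = 169/512.

169/512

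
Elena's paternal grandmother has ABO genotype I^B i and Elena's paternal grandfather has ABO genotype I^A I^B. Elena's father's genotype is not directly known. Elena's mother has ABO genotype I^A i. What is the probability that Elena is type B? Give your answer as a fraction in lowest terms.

Elena's father's ABO genotype from I^B i × I^A I^B: 1/4 I^A I^B, 1/4 I^A i, 1/4 I^B I^B, 1/4 I^B i.
Crossing each possibility with the mother I^A i and summing P(type B): 1/4·1/4 + 1/4·0 + 1/4·1/2 + 1/4·1/4 = 1/4.

1/4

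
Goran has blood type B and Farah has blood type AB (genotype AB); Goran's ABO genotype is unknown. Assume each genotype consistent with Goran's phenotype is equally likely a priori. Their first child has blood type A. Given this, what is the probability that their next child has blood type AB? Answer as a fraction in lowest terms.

1/4

Possible genotypes: Goran ∈ {BB, BO}; Farah ∈ {AB}.
Weight each parental genotype pair by prior × P(type-A child):
  BO × AB: posterior weight 1; P(next child type AB) = 1/4.
Weighted sum = 1/4.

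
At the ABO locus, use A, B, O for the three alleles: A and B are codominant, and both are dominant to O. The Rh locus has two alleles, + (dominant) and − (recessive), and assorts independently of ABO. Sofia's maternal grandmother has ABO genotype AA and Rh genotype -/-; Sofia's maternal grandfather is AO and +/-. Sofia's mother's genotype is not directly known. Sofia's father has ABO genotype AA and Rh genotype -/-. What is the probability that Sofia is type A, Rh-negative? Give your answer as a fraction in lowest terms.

Sofia's mother's ABO genotype from AA × AO: 1/2 AA, 1/2 AO.
Crossing each possibility with the father AA and summing P(type A): 1/2·1 + 1/2·1 = 1.
Similarly for Rh via the mother's Rh distribution: P(Rh-) = 3/4.
Independent loci: 1 × 3/4 = 3/4.

3/4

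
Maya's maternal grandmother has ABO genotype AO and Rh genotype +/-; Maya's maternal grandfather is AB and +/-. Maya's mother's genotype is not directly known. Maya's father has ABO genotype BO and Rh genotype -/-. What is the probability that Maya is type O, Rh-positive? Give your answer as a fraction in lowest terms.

1/16

Maya's mother's ABO genotype from AO × AB: 1/4 AA, 1/4 AB, 1/4 AO, 1/4 BO.
Crossing each possibility with the father BO and summing P(type O): 1/4·0 + 1/4·0 + 1/4·1/4 + 1/4·1/4 = 1/8.
Similarly for Rh via the mother's Rh distribution: P(Rh+) = 1/2.
Independent loci: 1/8 × 1/2 = 1/16.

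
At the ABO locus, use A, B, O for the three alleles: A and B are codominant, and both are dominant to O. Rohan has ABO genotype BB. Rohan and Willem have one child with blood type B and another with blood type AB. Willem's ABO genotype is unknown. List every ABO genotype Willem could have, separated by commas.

AB, AO

For each candidate genotype of Willem, check whether crossing it with BB can produce every observed child phenotype.
  AA → possible child types {AB} ✗
  AB → possible child types {B, AB} ✓
  AO → possible child types {B, AB} ✓
  BB → possible child types {B} ✗
  BO → possible child types {B} ✗
  OO → possible child types {B} ✗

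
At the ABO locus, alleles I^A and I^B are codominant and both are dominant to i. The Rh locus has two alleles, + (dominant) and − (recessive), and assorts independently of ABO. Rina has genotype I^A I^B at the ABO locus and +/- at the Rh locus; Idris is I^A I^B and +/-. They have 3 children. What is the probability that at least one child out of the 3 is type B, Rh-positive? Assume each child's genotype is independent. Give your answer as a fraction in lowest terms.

1899/4096

ABO cross I^A I^B × I^A I^B → 1/4 A, 1/4 B, 1/2 AB.
Rh cross +/- × +/- → 3/4 Rh+, 1/4 Rh-; so P(type B, Rh-positive) = 1/4 × 3/4 = 3/16 per child.
P(none) = (13/16)^3 = 2197/4096; P(at least one) = 1 − 2197/4096 = 1899/4096.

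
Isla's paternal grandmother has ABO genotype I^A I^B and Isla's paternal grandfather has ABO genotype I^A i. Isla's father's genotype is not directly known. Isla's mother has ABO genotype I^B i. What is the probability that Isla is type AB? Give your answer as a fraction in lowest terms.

1/4

Isla's father's ABO genotype from I^A I^B × I^A i: 1/4 I^A I^A, 1/4 I^A I^B, 1/4 I^A i, 1/4 I^B i.
Crossing each possibility with the mother I^B i and summing P(type AB): 1/4·1/2 + 1/4·1/4 + 1/4·1/4 + 1/4·0 = 1/4.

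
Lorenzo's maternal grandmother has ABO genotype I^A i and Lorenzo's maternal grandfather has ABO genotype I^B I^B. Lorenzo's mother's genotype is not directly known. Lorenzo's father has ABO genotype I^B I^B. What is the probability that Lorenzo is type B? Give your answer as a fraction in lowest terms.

Lorenzo's mother's ABO genotype from I^A i × I^B I^B: 1/2 I^A I^B, 1/2 I^B i.
Crossing each possibility with the father I^B I^B and summing P(type B): 1/2·1/2 + 1/2·1 = 3/4.

3/4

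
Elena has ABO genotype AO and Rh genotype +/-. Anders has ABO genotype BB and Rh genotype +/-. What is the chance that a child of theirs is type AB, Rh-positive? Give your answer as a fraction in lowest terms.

ABO cross AO × BB → offspring phenotypes: 1/2 B, 1/2 AB.
Rh cross +/- × +/- → 3/4 Rh+, 1/4 Rh-.
Independent loci: P(type AB, Rh-positive) = 1/2 × 3/4 = 3/8.

3/8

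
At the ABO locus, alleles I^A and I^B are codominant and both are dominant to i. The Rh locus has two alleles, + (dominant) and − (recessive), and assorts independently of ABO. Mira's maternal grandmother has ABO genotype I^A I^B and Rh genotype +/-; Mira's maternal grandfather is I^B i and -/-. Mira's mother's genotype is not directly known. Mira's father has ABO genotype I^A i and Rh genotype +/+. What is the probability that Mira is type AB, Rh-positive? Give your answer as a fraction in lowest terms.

1/4

Mira's mother's ABO genotype from I^A I^B × I^B i: 1/4 I^A I^B, 1/4 I^A i, 1/4 I^B I^B, 1/4 I^B i.
Crossing each possibility with the father I^A i and summing P(type AB): 1/4·1/4 + 1/4·0 + 1/4·1/2 + 1/4·1/4 = 1/4.
Similarly for Rh via the mother's Rh distribution: P(Rh+) = 1.
Independent loci: 1/4 × 1 = 1/4.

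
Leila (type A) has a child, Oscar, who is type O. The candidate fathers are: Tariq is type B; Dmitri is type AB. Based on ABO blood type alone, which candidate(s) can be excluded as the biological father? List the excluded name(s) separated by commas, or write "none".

Dmitri

A candidate is excluded only if no genotype consistent with his phenotype could produce a type O child with a type A mother.
Dmitri (type AB): no genotype consistent with that phenotype can produce a type-O child with a type-A mother.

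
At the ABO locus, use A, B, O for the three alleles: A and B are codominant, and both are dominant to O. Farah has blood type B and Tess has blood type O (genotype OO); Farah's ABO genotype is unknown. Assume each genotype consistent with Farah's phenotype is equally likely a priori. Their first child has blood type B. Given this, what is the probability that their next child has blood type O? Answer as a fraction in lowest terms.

1/6

Possible genotypes: Farah ∈ {BB, BO}; Tess ∈ {OO}.
Weight each parental genotype pair by prior × P(type-B child):
  BB × OO: posterior weight 2/3; P(next child type O) = 0.
  BO × OO: posterior weight 1/3; P(next child type O) = 1/2.
Weighted sum = 1/6.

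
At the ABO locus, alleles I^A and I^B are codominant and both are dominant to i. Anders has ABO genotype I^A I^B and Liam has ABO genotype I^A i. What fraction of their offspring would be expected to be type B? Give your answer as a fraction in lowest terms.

1/4

ABO cross I^A I^B × I^A i → offspring phenotypes: 1/2 A, 1/4 B, 1/4 AB.
So P(type B) = 1/4.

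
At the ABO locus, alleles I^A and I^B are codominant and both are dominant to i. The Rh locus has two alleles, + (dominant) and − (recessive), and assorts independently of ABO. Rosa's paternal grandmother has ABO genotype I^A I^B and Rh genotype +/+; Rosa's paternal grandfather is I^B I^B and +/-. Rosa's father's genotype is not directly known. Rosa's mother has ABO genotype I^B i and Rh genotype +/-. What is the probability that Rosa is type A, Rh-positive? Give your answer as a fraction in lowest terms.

7/64

Rosa's father's ABO genotype from I^A I^B × I^B I^B: 1/2 I^A I^B, 1/2 I^B I^B.
Crossing each possibility with the mother I^B i and summing P(type A): 1/2·1/4 + 1/2·0 = 1/8.
Similarly for Rh via the father's Rh distribution: P(Rh+) = 7/8.
Independent loci: 1/8 × 7/8 = 7/64.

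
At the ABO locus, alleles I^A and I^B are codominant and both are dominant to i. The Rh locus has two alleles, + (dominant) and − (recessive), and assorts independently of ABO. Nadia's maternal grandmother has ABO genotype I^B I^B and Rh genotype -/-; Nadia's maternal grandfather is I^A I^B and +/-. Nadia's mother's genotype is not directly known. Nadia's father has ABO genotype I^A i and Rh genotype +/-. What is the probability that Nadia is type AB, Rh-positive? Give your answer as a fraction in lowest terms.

Nadia's mother's ABO genotype from I^B I^B × I^A I^B: 1/2 I^A I^B, 1/2 I^B I^B.
Crossing each possibility with the father I^A i and summing P(type AB): 1/2·1/4 + 1/2·1/2 = 3/8.
Similarly for Rh via the mother's Rh distribution: P(Rh+) = 5/8.
Independent loci: 3/8 × 5/8 = 15/64.

15/64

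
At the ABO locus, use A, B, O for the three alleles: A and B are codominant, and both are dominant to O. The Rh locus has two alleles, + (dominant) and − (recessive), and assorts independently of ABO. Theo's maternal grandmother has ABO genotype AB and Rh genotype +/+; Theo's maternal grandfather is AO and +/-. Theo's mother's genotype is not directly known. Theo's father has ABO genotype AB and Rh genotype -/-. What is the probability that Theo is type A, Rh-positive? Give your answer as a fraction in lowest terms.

9/32

Theo's mother's ABO genotype from AB × AO: 1/4 AA, 1/4 AB, 1/4 AO, 1/4 BO.
Crossing each possibility with the father AB and summing P(type A): 1/4·1/2 + 1/4·1/4 + 1/4·1/2 + 1/4·1/4 = 3/8.
Similarly for Rh via the mother's Rh distribution: P(Rh+) = 3/4.
Independent loci: 3/8 × 3/4 = 9/32.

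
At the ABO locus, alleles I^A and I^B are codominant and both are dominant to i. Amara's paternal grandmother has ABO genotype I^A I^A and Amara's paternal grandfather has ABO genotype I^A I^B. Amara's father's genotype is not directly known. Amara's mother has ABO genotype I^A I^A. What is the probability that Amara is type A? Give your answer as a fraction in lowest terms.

Amara's father's ABO genotype from I^A I^A × I^A I^B: 1/2 I^A I^A, 1/2 I^A I^B.
Crossing each possibility with the mother I^A I^A and summing P(type A): 1/2·1 + 1/2·1/2 = 3/4.

3/4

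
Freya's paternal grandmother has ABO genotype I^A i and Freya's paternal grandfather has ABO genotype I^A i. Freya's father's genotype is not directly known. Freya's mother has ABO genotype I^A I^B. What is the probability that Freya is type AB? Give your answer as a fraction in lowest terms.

Freya's father's ABO genotype from I^A i × I^A i: 1/4 I^A I^A, 1/2 I^A i, 1/4 i i.
Crossing each possibility with the mother I^A I^B and summing P(type AB): 1/4·1/2 + 1/2·1/4 + 1/4·0 = 1/4.

1/4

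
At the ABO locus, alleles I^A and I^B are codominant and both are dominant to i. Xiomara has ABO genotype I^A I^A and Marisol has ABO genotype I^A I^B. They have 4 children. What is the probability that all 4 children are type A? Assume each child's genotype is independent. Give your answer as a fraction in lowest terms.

1/16

ABO cross I^A I^A × I^A I^B → 1/2 A, 1/2 AB.
So P(type A) = 1/2 per child.
All 4 independent: (1/2)^4 = 1/16.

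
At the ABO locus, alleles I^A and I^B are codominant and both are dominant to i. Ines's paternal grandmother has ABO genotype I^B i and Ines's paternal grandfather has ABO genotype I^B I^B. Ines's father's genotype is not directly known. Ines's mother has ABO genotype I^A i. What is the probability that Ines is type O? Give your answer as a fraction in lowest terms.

Ines's father's ABO genotype from I^B i × I^B I^B: 1/2 I^B I^B, 1/2 I^B i.
Crossing each possibility with the mother I^A i and summing P(type O): 1/2·0 + 1/2·1/4 = 1/8.

1/8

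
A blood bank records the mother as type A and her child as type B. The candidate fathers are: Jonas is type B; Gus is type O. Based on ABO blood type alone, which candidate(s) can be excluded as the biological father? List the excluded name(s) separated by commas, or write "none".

A candidate is excluded only if no genotype consistent with his phenotype could produce a type B child with a type A mother.
Gus (type O): no genotype consistent with that phenotype can produce a type-B child with a type-A mother.

Gus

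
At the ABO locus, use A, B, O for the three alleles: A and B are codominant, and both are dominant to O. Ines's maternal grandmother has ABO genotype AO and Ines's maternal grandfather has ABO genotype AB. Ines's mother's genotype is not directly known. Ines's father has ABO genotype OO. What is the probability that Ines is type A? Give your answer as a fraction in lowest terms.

Ines's mother's ABO genotype from AO × AB: 1/4 AA, 1/4 AB, 1/4 AO, 1/4 BO.
Crossing each possibility with the father OO and summing P(type A): 1/4·1 + 1/4·1/2 + 1/4·1/2 + 1/4·0 = 1/2.

1/2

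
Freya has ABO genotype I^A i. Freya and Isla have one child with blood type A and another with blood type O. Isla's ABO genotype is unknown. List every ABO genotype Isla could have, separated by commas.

For each candidate genotype of Isla, check whether crossing it with I^A i can produce every observed child phenotype.
  I^A I^A → possible child types {A} ✗
  I^A I^B → possible child types {A, B, AB} ✗
  I^A i → possible child types {O, A} ✓
  I^B I^B → possible child types {B, AB} ✗
  I^B i → possible child types {O, A, B, AB} ✓
  i i → possible child types {O, A} ✓

I^A i, I^B i, i i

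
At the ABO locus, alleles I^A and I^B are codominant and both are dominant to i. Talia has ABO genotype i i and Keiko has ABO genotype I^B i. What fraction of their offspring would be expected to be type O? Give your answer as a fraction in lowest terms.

ABO cross i i × I^B i → offspring phenotypes: 1/2 O, 1/2 B.
So P(type O) = 1/2.

1/2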